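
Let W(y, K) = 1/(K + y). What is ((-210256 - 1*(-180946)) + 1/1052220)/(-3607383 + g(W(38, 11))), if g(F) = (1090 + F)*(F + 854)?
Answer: 74048204245799/6761814534254520 ≈ 0.010951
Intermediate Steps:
g(F) = (854 + F)*(1090 + F) (g(F) = (1090 + F)*(854 + F) = (854 + F)*(1090 + F))
((-210256 - 1*(-180946)) + 1/1052220)/(-3607383 + g(W(38, 11))) = ((-210256 - 1*(-180946)) + 1/1052220)/(-3607383 + (930860 + (1/(11 + 38))² + 1944/(11 + 38))) = ((-210256 + 180946) + 1/1052220)/(-3607383 + (930860 + (1/49)² + 1944/49)) = (-29310 + 1/1052220)/(-3607383 + (930860 + (1/49)² + 1944*(1/49))) = -30840568199/(1052220*(-3607383 + (930860 + 1/2401 + 1944/49))) = -30840568199/(1052220*(-3607383 + 2235090117/2401)) = -30840568199/(1052220*(-6426236466/2401)) = -30840568199/1052220*(-2401/6426236466) = 74048204245799/6761814534254520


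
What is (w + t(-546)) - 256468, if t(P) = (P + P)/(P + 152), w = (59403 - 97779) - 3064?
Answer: -58687330/197 ≈ -2.9791e+5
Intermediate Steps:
w = -41440 (w = -38376 - 3064 = -41440)
t(P) = 2*P/(152 + P) (t(P) = (2*P)/(152 + P) = 2*P/(152 + P))
(w + t(-546)) - 256468 = (-41440 + 2*(-546)/(152 - 546)) - 256468 = (-41440 + 2*(-546)/(-394)) - 256468 = (-41440 + 2*(-546)*(-1/394)) - 256468 = (-41440 + 546/197) - 256468 = -8163134/197 - 256468 = -58687330/197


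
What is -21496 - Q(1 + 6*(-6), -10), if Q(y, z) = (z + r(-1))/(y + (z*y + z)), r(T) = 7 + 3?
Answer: -21496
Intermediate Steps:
r(T) = 10
Q(y, z) = (10 + z)/(y + z + y*z) (Q(y, z) = (z + 10)/(y + (z*y + z)) = (10 + z)/(y + (y*z + z)) = (10 + z)/(y + (z + y*z)) = (10 + z)/(y + z + y*z))
-21496 - Q(1 + 6*(-6), -10) = -21496 - (10 - 10)/((1 + 6*(-6)) - 10 + (1 + 6*(-6))*(-10)) = -21496 - 0/((1 - 36) - 10 + (1 - 36)*(-10)) = -21496 - 0/(-35 - 10 - 35*(-10)) = -21496 - 0/(-35 - 10 + 350) = -21496 - 0/305 = -21496 - 1*0 = -21496 + 0 = -21496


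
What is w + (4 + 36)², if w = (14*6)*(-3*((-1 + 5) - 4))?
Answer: 1600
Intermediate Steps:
w = 0 (w = 84*(-3*(4 - 4)) = 84*(-3*0) = 84*0 = 0)
w + (4 + 36)² = 0 + (4 + 36)² = 0 + 40² = 0 + 1600 = 1600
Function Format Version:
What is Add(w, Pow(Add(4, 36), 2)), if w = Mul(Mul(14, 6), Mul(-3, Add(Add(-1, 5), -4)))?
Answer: 1600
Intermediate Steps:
w = 0 (w = Mul(84, Mul(-3, Add(4, -4))) = Mul(84, Mul(-3, 0)) = Mul(84, 0) = 0)
Add(w, Pow(Add(4, 36), 2)) = Add(0, Pow(Add(4, 36), 2)) = Add(0, Pow(40, 2)) = Add(0, 1600) = 1600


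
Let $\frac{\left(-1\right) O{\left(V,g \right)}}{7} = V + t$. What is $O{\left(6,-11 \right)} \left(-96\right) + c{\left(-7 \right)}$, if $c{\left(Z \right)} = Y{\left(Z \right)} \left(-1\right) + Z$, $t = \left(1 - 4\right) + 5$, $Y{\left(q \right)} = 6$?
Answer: $5363$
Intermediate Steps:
$t = 2$ ($t = \left(1 - 4\right) + 5 = -3 + 5 = 2$)
$O{\left(V,g \right)} = -14 - 7 V$ ($O{\left(V,g \right)} = - 7 \left(V + 2\right) = - 7 \left(2 + V\right) = -14 - 7 V$)
$c{\left(Z \right)} = -6 + Z$ ($c{\left(Z \right)} = 6 \left(-1\right) + Z = -6 + Z$)
$O{\left(6,-11 \right)} \left(-96\right) + c{\left(-7 \right)} = \left(-14 - 42\right) \left(-96\right) - 13 = \left(-56\right) \left(-96\right) - 13 = 5376 - 13 = 5363$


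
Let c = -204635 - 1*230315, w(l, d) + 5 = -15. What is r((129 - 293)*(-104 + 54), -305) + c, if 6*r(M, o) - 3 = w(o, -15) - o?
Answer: -434902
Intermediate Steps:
w(l, d) = -20 (w(l, d) = -5 - 15 = -20)
r(M, o) = -17/6 - o/6 (r(M, o) = ½ + (-20 - o)/6 = ½ + (-10/3 - o/6) = -17/6 - o/6)
c = -434950 (c = -204635 - 230315 = -434950)
r((129 - 293)*(-104 + 54), -305) + c = (-17/6 - ⅙*(-305)) - 434950 = (-17/6 + 305/6) - 434950 = 48 - 434950 = -434902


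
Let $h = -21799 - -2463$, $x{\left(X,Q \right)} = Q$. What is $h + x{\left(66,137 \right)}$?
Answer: $-19199$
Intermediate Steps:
$h = -19336$ ($h = -21799 + 2463 = -19336$)
$h + x{\left(66,137 \right)} = -19336 + 137 = -19199$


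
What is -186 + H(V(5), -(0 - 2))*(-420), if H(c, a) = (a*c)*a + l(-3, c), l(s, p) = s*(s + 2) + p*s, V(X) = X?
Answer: -3546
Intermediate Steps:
l(s, p) = p*s + s*(2 + s) (l(s, p) = s*(2 + s) + p*s = p*s + s*(2 + s))
H(c, a) = 3 - 3*c + c*a**2 (H(c, a) = (a*c)*a - 3*(2 + c - 3) = c*a**2 - 3*(-1 + c) = c*a**2 + (3 - 3*c) = 3 - 3*c + c*a**2)
-186 + H(V(5), -(0 - 2))*(-420) = -186 + (3 - 3*5 + 5*(-(0 - 2))**2)*(-420) = -186 + (3 - 15 + 5*(-1*(-2))**2)*(-420) = -186 + (3 - 15 + 5*2**2)*(-420) = -186 + (3 - 15 + 5*4)*(-420) = -186 + (3 - 15 + 20)*(-420) = -186 + 8*(-420) = -186 - 3360 = -3546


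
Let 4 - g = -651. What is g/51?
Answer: 655/51 ≈ 12.843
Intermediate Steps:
g = 655 (g = 4 - 1*(-651) = 4 + 651 = 655)
g/51 = 655/51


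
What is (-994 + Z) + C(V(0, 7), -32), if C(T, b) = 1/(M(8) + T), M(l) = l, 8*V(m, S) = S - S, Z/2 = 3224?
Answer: 43633/8 ≈ 5454.1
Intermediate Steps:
Z = 6448 (Z = 2*3224 = 6448)
V(m, S) = 0 (V(m, S) = (S - S)/8 = (⅛)*0 = 0)
C(T, b) = 1/(8 + T)
(-994 + Z) + C(V(0, 7), -32) = (-994 + 6448) + 1/(8 + 0) = 5454 + 1/8 = 5454 + ⅛ = 43633/8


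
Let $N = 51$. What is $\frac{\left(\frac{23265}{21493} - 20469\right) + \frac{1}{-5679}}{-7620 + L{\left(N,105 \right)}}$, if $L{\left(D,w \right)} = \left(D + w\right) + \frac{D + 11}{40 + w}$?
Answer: $\frac{362251816825645}{132094173060846} \approx 2.7424$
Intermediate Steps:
$L{\left(D,w \right)} = D + w + \frac{11 + D}{40 + w}$ ($L{\left(D,w \right)} = \left(D + w\right) + \frac{11 + D}{40 + w} = D + w + \frac{11 + D}{40 + w}$)
$\frac{\left(\frac{23265}{21493} - 20469\right) + \frac{1}{-5679}}{-7620 + L{\left(N,105 \right)}} = \frac{\left(\frac{23265}{21493} - 20469\right) + \frac{1}{-5679}}{-7620 + \frac{11 + 105^{2} + 40 \cdot 105 + 41 \cdot 51 + 51 \cdot 105}{40 + 105}} = \frac{\left(23265 \cdot \frac{1}{21493} - 20469\right) - \frac{1}{5679}}{-7620 + \frac{11 + 11025 + 4200 + 2091 + 5355}{145}} = \frac{\left(\frac{23265}{21493} - 20469\right) - \frac{1}{5679}}{-7620 + \frac{1}{145} \cdot 22682} = \frac{- \frac{439916952}{21493} - \frac{1}{5679}}{-7620 + \frac{22682}{145}} = - \frac{2498288391901}{122058747 \left(- \frac{1082218}{145}\right)} = \left(- \frac{2498288391901}{122058747}\right) \left(- \frac{145}{1082218}\right) = \frac{362251816825645}{132094173060846}$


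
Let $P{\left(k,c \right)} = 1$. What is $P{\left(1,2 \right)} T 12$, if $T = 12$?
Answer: $144$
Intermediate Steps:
$P{\left(1,2 \right)} T 12 = 1 \cdot 12 \cdot 12 = 12 \cdot 12 = 144$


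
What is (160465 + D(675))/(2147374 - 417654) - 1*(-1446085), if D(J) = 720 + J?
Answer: 125066115403/86486 ≈ 1.4461e+6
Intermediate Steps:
(160465 + D(675))/(2147374 - 417654) - 1*(-1446085) = (160465 + (720 + 675))/(2147374 - 417654) - 1*(-1446085) = (160465 + 1395)/1729720 + 1446085 = 161860*(1/1729720) + 1446085 = 8093/86486 + 1446085 = 125066115403/86486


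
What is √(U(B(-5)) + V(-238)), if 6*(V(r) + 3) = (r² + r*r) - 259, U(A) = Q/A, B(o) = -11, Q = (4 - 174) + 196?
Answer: √82035690/66 ≈ 137.23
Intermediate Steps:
Q = 26 (Q = -170 + 196 = 26)
U(A) = 26/A
V(r) = -277/6 + r²/3 (V(r) = -3 + ((r² + r*r) - 259)/6 = -3 + ((r² + r²) - 259)/6 = -3 + (2*r² - 259)/6 = -3 + (-259 + 2*r²)/6 = -3 + (-259/6 + r²/3) = -277/6 + r²/3)
√(U(B(-5)) + V(-238)) = √(26/(-11) + (-277/6 + (⅓)*(-238)²)) = √(26*(-1/11) + (-277/6 + (⅓)*56644)) = √(-26/11 + (-277/6 + 56644/3)) = √(-26/11 + 113011/6) = √(1242965/66) = √82035690/66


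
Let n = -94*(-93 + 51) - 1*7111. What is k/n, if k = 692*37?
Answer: -25604/3163 ≈ -8.0948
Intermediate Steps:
k = 25604
n = -3163 (n = -94*(-42) - 7111 = 3948 - 7111 = -3163)
k/n = 25604/(-3163) = 25604*(-1/3163) = -25604/3163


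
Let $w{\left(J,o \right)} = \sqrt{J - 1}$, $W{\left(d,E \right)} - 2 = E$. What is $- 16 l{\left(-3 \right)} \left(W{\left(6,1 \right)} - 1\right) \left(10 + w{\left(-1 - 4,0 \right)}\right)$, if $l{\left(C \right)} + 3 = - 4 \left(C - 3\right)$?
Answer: $-6720 - 672 i \sqrt{6} \approx -6720.0 - 1646.1 i$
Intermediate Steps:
$W{\left(d,E \right)} = 2 + E$
$l{\left(C \right)} = 9 - 4 C$ ($l{\left(C \right)} = -3 - 4 \left(C - 3\right) = -3 - 4 \left(-3 + C\right) = -3 - \left(-12 + 4 C\right) = 9 - 4 C$)
$w{\left(J,o \right)} = \sqrt{-1 + J}$
$- 16 l{\left(-3 \right)} \left(W{\left(6,1 \right)} - 1\right) \left(10 + w{\left(-1 - 4,0 \right)}\right) = - 16 \left(9 - -12\right) \left(\left(2 + 1\right) - 1\right) \left(10 + \sqrt{-1 - 5}\right) = - 16 \left(9 + 12\right) \left(3 - 1\right) \left(10 + \sqrt{-1 - 5}\right) = - 16 \cdot 21 \cdot 2 \left(10 + \sqrt{-1 - 5}\right) = - 16 \cdot 21 \cdot 2 \left(10 + \sqrt{-6}\right) = - 16 \cdot 21 \cdot 2 \left(10 + i \sqrt{6}\right) = - 16 \cdot 21 \left(20 + 2 i \sqrt{6}\right) = - 16 \left(420 + 42 i \sqrt{6}\right) = -6720 - 672 i \sqrt{6}$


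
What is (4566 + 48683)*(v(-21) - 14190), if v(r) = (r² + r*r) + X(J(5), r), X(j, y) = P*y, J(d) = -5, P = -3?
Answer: -705283005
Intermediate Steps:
X(j, y) = -3*y
v(r) = -3*r + 2*r² (v(r) = (r² + r*r) - 3*r = (r² + r²) - 3*r = 2*r² - 3*r = -3*r + 2*r²)
(4566 + 48683)*(v(-21) - 14190) = (4566 + 48683)*(-21*(-3 + 2*(-21)) - 14190) = 53249*(-21*(-3 - 42) - 14190) = 53249*(-21*(-45) - 14190) = 53249*(945 - 14190) = 53249*(-13245) = -705283005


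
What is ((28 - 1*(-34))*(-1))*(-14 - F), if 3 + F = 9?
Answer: 1240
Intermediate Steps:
F = 6 (F = -3 + 9 = 6)
((28 - 1*(-34))*(-1))*(-14 - F) = ((28 - 1*(-34))*(-1))*(-14 - 1*6) = ((28 + 34)*(-1))*(-14 - 6) = (62*(-1))*(-20) = -62*(-20) = 1240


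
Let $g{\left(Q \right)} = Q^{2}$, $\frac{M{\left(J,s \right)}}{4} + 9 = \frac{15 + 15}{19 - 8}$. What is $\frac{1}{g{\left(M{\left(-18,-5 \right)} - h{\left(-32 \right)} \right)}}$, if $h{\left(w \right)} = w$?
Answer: $\frac{121}{5776} \approx 0.020949$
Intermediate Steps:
$M{\left(J,s \right)} = - \frac{276}{11}$ ($M{\left(J,s \right)} = -36 + 4 \frac{15 + 15}{19 - 8} = -36 + 4 \cdot \frac{30}{11} = -36 + \frac{120}{11} = - \frac{276}{11}$)
$\frac{1}{g{\left(M{\left(-18,-5 \right)} - h{\left(-32 \right)} \right)}} = \frac{1}{\left(- \frac{276}{11} - -32\right)^{2}} = \frac{1}{\left(- \frac{276}{11} + 32\right)^{2}} = \frac{1}{\left(\frac{76}{11}\right)^{2}} = \frac{1}{\frac{5776}{121}} = \frac{121}{5776}$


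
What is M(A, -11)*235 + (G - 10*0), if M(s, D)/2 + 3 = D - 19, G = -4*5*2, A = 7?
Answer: -15550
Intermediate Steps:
G = -40 (G = -20*2 = -40)
M(s, D) = -44 + 2*D (M(s, D) = -6 + 2*(D - 19) = -6 + 2*(-19 + D) = -6 + (-38 + 2*D) = -44 + 2*D)
M(A, -11)*235 + (G - 10*0) = (-44 + 2*(-11))*235 + (-40 - 10*0) = (-44 - 22)*235 + (-40 + 0) = -66*235 - 40 = -15510 - 40 = -15550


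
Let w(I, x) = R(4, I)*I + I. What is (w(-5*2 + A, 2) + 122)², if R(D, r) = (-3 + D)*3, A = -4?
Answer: 4356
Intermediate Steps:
R(D, r) = -9 + 3*D
w(I, x) = 4*I (w(I, x) = (-9 + 3*4)*I + I = (-9 + 12)*I + I = 3*I + I = 4*I)
(w(-5*2 + A, 2) + 122)² = (4*(-5*2 - 4) + 122)² = (4*(-10 - 4) + 122)² = (4*(-14) + 122)² = (-56 + 122)² = 66² = 4356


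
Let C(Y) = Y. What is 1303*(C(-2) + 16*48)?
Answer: 998098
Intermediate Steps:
1303*(C(-2) + 16*48) = 1303*(-2 + 16*48) = 1303*(-2 + 768) = 1303*766 = 998098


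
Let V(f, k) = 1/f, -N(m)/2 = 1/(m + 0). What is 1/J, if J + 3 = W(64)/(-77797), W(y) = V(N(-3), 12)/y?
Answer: -9958016/29874051 ≈ -0.33333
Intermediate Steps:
N(m) = -2/m (N(m) = -2/(m + 0) = -2/m)
W(y) = 3/(2*y) (W(y) = 1/(((-2/(-3)))*y) = 1/(((-2*(-⅓)))*y) = 1/((⅔)*y) = 3/(2*y))
J = -29874051/9958016 (J = -3 + ((3/2)/64)/(-77797) = -3 + ((3/2)*(1/64))*(-1/77797) = -3 + (3/128)*(-1/77797) = -3 - 3/9958016 = -29874051/9958016 ≈ -3.0000)
1/J = 1/(-29874051/9958016) = -9958016/29874051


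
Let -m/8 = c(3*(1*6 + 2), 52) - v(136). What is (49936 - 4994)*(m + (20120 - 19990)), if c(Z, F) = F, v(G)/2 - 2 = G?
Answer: 86378524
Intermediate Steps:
v(G) = 4 + 2*G
m = 1792 (m = -8*(52 - (4 + 2*136)) = -8*(52 - (4 + 272)) = -8*(52 - 1*276) = -8*(52 - 276) = -8*(-224) = 1792)
(49936 - 4994)*(m + (20120 - 19990)) = (49936 - 4994)*(1792 + (20120 - 19990)) = 44942*(1792 + 130) = 44942*1922 = 86378524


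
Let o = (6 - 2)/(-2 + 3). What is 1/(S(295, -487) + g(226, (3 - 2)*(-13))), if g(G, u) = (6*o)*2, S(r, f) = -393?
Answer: -1/345 ≈ -0.0028986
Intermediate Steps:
o = 4 (o = 4/1 = 4*1 = 4)
g(G, u) = 48 (g(G, u) = (6*4)*2 = 24*2 = 48)
1/(S(295, -487) + g(226, (3 - 2)*(-13))) = 1/(-393 + 48) = 1/(-345) = -1/345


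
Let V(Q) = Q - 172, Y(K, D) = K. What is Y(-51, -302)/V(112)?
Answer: 17/20 ≈ 0.85000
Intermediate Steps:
V(Q) = -172 + Q
Y(-51, -302)/V(112) = -51/(-172 + 112) = -51/(-60) = -51*(-1/60) = 17/20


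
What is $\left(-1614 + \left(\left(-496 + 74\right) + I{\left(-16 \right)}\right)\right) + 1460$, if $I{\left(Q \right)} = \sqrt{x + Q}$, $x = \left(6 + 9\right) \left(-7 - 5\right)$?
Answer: $-576 + 14 i \approx -576.0 + 14.0 i$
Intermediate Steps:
$x = -180$ ($x = 15 \left(-12\right) = -180$)
$I{\left(Q \right)} = \sqrt{-180 + Q}$
$\left(-1614 + \left(\left(-496 + 74\right) + I{\left(-16 \right)}\right)\right) + 1460 = \left(-1614 + \left(\left(-496 + 74\right) + \sqrt{-180 - 16}\right)\right) + 1460 = \left(-1614 - \left(422 - \sqrt{-196}\right)\right) + 1460 = \left(-1614 - \left(422 - 14 i\right)\right) + 1460 = \left(-2036 + 14 i\right) + 1460 = -576 + 14 i$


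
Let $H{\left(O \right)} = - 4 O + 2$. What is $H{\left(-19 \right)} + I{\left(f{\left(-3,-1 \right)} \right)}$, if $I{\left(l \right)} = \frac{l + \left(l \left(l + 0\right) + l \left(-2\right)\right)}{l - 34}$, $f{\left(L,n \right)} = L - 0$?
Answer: $\frac{2874}{37} \approx 77.676$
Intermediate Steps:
$H{\left(O \right)} = 2 - 4 O$
$f{\left(L,n \right)} = L$ ($f{\left(L,n \right)} = L + 0 = L$)
$I{\left(l \right)} = \frac{l^{2} - l}{-34 + l}$ ($I{\left(l \right)} = \frac{l - \left(2 l - l l\right)}{-34 + l} = \frac{l + \left(l^{2} - 2 l\right)}{-34 + l} = \frac{l^{2} - l}{-34 + l}$)
$H{\left(-19 \right)} + I{\left(f{\left(-3,-1 \right)} \right)} = \left(2 - -76\right) - \frac{3 \left(-1 - 3\right)}{-34 - 3} = \left(2 + 76\right) - 3 \frac{1}{-37} \left(-4\right) = 78 - \left(- \frac{3}{37}\right) \left(-4\right) = 78 - \frac{12}{37} = \frac{2874}{37}$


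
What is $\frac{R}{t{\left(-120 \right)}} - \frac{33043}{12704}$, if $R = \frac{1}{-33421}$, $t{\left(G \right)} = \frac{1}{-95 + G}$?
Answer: $- \frac{1101598743}{424580384} \approx -2.5946$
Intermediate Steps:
$R = - \frac{1}{33421} \approx -2.9921 \cdot 10^{-5}$
$\frac{R}{t{\left(-120 \right)}} - \frac{33043}{12704} = - \frac{1}{33421 \frac{1}{-95 - 120}} - \frac{33043}{12704} = - \frac{1}{33421 \frac{1}{-215}} - \frac{33043}{12704} = - \frac{1}{33421 \left(- \frac{1}{215}\right)} - \frac{33043}{12704} = \left(- \frac{1}{33421}\right) \left(-215\right) - \frac{33043}{12704} = \frac{215}{33421} - \frac{33043}{12704} = - \frac{1101598743}{424580384}$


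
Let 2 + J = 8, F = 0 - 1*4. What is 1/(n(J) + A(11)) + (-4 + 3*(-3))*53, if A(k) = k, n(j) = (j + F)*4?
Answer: -13090/19 ≈ -688.95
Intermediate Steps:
F = -4 (F = 0 - 4 = -4)
J = 6 (J = -2 + 8 = 6)
n(j) = -16 + 4*j (n(j) = (j - 4)*4 = (-4 + j)*4 = -16 + 4*j)
1/(n(J) + A(11)) + (-4 + 3*(-3))*53 = 1/((-16 + 4*6) + 11) + (-4 + 3*(-3))*53 = 1/((-16 + 24) + 11) + (-4 - 9)*53 = 1/(8 + 11) - 13*53 = 1/19 - 689 = -13090/19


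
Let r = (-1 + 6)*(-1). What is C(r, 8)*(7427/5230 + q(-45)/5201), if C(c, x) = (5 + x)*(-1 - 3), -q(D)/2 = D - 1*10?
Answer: -1019281302/13600615 ≈ -74.944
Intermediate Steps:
q(D) = 20 - 2*D (q(D) = -2*(D - 1*10) = -2*(D - 10) = -2*(-10 + D) = 20 - 2*D)
r = -5 (r = 5*(-1) = -5)
C(c, x) = -20 - 4*x (C(c, x) = (5 + x)*(-4) = -20 - 4*x)
C(r, 8)*(7427/5230 + q(-45)/5201) = (-20 - 4*8)*(7427/5230 + (20 - 2*(-45))/5201) = (-20 - 32)*(7427*(1/5230) + (20 + 90)*(1/5201)) = -52*(7427/5230 + 110*(1/5201)) = -52*(7427/5230 + 110/5201) = -52*39203127/27201230 = -1019281302/13600615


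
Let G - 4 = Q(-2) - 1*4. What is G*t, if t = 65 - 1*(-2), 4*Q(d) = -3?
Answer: -201/4 ≈ -50.250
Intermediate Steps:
Q(d) = -¾ (Q(d) = (¼)*(-3) = -¾)
t = 67 (t = 65 + 2 = 67)
G = -¾ (G = 4 + (-¾ - 1*4) = 4 + (-¾ - 4) = 4 - 19/4 = -¾ ≈ -0.75000)
G*t = -¾*67 = -201/4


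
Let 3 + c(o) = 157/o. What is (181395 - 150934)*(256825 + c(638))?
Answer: 4991113835373/638 ≈ 7.8231e+9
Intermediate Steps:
c(o) = -3 + 157/o
(181395 - 150934)*(256825 + c(638)) = (181395 - 150934)*(256825 + (-3 + 157/638)) = 30461*(256825 + (-3 + 157*(1/638))) = 30461*(256825 + (-3 + 157/638)) = 30461*(256825 - 1757/638) = 30461*(163852593/638) = 4991113835373/638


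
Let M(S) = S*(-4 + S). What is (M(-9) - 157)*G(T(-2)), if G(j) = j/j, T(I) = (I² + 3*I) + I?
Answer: -40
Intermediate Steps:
T(I) = I² + 4*I
G(j) = 1
(M(-9) - 157)*G(T(-2)) = (-9*(-4 - 9) - 157)*1 = (-9*(-13) - 157)*1 = (117 - 157)*1 = -40*1 = -40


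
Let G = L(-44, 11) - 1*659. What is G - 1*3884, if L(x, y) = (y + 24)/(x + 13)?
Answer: -140868/31 ≈ -4544.1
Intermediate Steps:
L(x, y) = (24 + y)/(13 + x)
G = -20464/31 (G = (24 + 11)/(13 - 44) - 1*659 = 35/(-31) - 659 = -1/31*35 - 659 = -35/31 - 659 = -20464/31 ≈ -660.13)
G - 1*3884 = -20464/31 - 1*3884 = -20464/31 - 3884 = -140868/31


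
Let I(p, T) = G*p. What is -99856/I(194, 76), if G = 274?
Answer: -24964/13289 ≈ -1.8785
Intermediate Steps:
I(p, T) = 274*p
-99856/I(194, 76) = -99856/(274*194) = -99856/53156 = -99856*1/53156 = -24964/13289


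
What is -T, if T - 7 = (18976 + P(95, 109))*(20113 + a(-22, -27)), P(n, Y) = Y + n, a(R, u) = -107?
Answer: -383715087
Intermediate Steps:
T = 383715087 (T = 7 + (18976 + (109 + 95))*(20113 - 107) = 7 + (18976 + 204)*20006 = 7 + 19180*20006 = 7 + 383715080 = 383715087)
-T = -1*383715087 = -383715087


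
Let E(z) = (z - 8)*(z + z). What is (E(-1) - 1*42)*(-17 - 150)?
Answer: 4008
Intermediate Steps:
E(z) = 2*z*(-8 + z) (E(z) = (-8 + z)*(2*z) = 2*z*(-8 + z))
(E(-1) - 1*42)*(-17 - 150) = (2*(-1)*(-8 - 1) - 1*42)*(-17 - 150) = (2*(-1)*(-9) - 42)*(-167) = (18 - 42)*(-167) = -24*(-167) = 4008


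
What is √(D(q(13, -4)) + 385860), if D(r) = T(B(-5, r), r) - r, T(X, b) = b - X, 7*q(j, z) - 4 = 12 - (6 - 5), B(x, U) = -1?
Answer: √385861 ≈ 621.18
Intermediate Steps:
q(j, z) = 15/7 (q(j, z) = 4/7 + (12 - (6 - 5))/7 = 4/7 + (12 - 1*1)/7 = 4/7 + (12 - 1)/7 = 4/7 + (⅐)*11 = 4/7 + 11/7 = 15/7)
D(r) = 1 (D(r) = (r - 1*(-1)) - r = (r + 1) - r = (1 + r) - r = 1)
√(D(q(13, -4)) + 385860) = √(1 + 385860) = √385861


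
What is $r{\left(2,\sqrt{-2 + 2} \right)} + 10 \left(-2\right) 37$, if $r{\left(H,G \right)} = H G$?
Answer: $-740$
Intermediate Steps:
$r{\left(H,G \right)} = G H$
$r{\left(2,\sqrt{-2 + 2} \right)} + 10 \left(-2\right) 37 = \sqrt{-2 + 2} \cdot 2 + 10 \left(-2\right) 37 = \sqrt{0} \cdot 2 - 740 = 0 \cdot 2 - 740 = 0 - 740 = -740$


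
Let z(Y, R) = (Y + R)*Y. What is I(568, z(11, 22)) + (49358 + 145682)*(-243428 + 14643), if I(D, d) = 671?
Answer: -44622225729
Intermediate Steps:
z(Y, R) = Y*(R + Y) (z(Y, R) = (R + Y)*Y = Y*(R + Y))
I(568, z(11, 22)) + (49358 + 145682)*(-243428 + 14643) = 671 + (49358 + 145682)*(-243428 + 14643) = 671 + 195040*(-228785) = 671 - 44622226400 = -44622225729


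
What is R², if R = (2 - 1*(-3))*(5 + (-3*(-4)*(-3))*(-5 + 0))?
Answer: 855625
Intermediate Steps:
R = 925 (R = (2 + 3)*(5 + (12*(-3))*(-5)) = 5*(5 - 36*(-5)) = 5*(5 + 180) = 5*185 = 925)
R² = 925² = 855625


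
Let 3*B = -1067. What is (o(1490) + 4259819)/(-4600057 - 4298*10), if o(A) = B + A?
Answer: -12782860/13929111 ≈ -0.91771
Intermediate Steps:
B = -1067/3 (B = (⅓)*(-1067) = -1067/3 ≈ -355.67)
o(A) = -1067/3 + A
(o(1490) + 4259819)/(-4600057 - 4298*10) = ((-1067/3 + 1490) + 4259819)/(-4600057 - 4298*10) = (3403/3 + 4259819)/(-4600057 - 2149*20) = 12782860/(3*(-4600057 - 42980)) = (12782860/3)/(-4643037) = (12782860/3)*(-1/4643037) = -12782860/13929111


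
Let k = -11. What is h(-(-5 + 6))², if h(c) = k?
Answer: 121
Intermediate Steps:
h(c) = -11
h(-(-5 + 6))² = (-11)² = 121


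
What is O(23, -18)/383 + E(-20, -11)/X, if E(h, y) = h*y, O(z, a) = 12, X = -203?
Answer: -81824/77749 ≈ -1.0524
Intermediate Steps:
O(23, -18)/383 + E(-20, -11)/X = 12/383 - 20*(-11)/(-203) = 12*(1/383) + 220*(-1/203) = 12/383 - 220/203 = -81824/77749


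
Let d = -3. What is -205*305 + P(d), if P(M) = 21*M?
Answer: -62588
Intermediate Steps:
-205*305 + P(d) = -205*305 + 21*(-3) = -62525 - 63 = -62588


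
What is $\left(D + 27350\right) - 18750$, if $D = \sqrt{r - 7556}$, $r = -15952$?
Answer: $8600 + 6 i \sqrt{653} \approx 8600.0 + 153.32 i$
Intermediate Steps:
$D = 6 i \sqrt{653}$ ($D = \sqrt{-15952 - 7556} = \sqrt{-23508} = 6 i \sqrt{653} \approx 153.32 i$)
$\left(D + 27350\right) - 18750 = \left(6 i \sqrt{653} + 27350\right) - 18750 = \left(27350 + 6 i \sqrt{653}\right) - 18750 = 8600 + 6 i \sqrt{653}$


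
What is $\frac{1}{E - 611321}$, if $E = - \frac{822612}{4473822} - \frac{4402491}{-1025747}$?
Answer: $- \frac{764834915839}{467556503557396746} \approx -1.6358 \cdot 10^{-6}$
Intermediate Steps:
$E = \frac{3142028216573}{764834915839}$ ($E = \left(-822612\right) \frac{1}{4473822} - - \frac{4402491}{1025747} = - \frac{137102}{745637} + \frac{4402491}{1025747} = \frac{3142028216573}{764834915839} \approx 4.1081$)
$\frac{1}{E - 611321} = \frac{1}{\frac{3142028216573}{764834915839} - 611321} = \frac{1}{- \frac{467556503557396746}{764834915839}} = - \frac{764834915839}{467556503557396746}$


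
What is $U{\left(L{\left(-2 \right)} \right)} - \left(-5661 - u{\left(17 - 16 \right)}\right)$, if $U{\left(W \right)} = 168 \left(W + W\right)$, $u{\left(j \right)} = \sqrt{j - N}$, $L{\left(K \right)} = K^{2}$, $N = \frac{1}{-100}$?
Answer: $7005 + \frac{\sqrt{101}}{10} \approx 7006.0$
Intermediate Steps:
$N = - \frac{1}{100} \approx -0.01$
$u{\left(j \right)} = \sqrt{\frac{1}{100} + j}$ ($u{\left(j \right)} = \sqrt{j - - \frac{1}{100}} = \sqrt{j + \frac{1}{100}} = \sqrt{\frac{1}{100} + j}$)
$U{\left(W \right)} = 336 W$ ($U{\left(W \right)} = 168 \cdot 2 W = 336 W$)
$U{\left(L{\left(-2 \right)} \right)} - \left(-5661 - u{\left(17 - 16 \right)}\right) = 336 \left(-2\right)^{2} - \left(-5661 - \frac{\sqrt{1 + 100 \left(17 - 16\right)}}{10}\right) = 336 \cdot 4 - \left(-5661 - \frac{\sqrt{1 + 100 \left(17 - 16\right)}}{10}\right) = 1344 - \left(-5661 - \frac{\sqrt{1 + 100 \cdot 1}}{10}\right) = 1344 - \left(-5661 - \frac{\sqrt{1 + 100}}{10}\right) = 1344 - \left(-5661 - \frac{\sqrt{101}}{10}\right) = 1344 + \left(5661 + \frac{\sqrt{101}}{10}\right) = 7005 + \frac{\sqrt{101}}{10}$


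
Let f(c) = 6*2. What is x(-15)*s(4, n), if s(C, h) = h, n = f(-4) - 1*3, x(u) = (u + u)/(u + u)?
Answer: 9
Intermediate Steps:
f(c) = 12
x(u) = 1 (x(u) = (2*u)/((2*u)) = (2*u)*(1/(2*u)) = 1)
n = 9 (n = 12 - 1*3 = 12 - 3 = 9)
x(-15)*s(4, n) = 1*9 = 9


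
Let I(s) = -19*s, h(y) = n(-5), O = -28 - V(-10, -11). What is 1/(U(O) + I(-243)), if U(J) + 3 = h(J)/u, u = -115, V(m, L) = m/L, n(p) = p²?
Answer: 23/106117 ≈ 0.00021674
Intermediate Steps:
O = -318/11 (O = -28 - (-10)/(-11) = -28 - (-10)*(-1)/11 = -28 - 1*10/11 = -28 - 10/11 = -318/11 ≈ -28.909)
h(y) = 25 (h(y) = (-5)² = 25)
U(J) = -74/23 (U(J) = -3 + 25/(-115) = -3 + 25*(-1/115) = -3 - 5/23 = -74/23)
1/(U(O) + I(-243)) = 1/(-74/23 - 19*(-243)) = 1/(-74/23 + 4617) = 1/(106117/23) = 23/106117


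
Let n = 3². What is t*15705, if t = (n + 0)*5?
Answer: 706725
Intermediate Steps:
n = 9
t = 45 (t = (9 + 0)*5 = 9*5 = 45)
t*15705 = 45*15705 = 706725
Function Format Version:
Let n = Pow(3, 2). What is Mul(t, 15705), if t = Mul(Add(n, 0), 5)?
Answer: 706725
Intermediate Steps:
n = 9
t = 45 (t = Mul(Add(9, 0), 5) = Mul(9, 5) = 45)
Mul(t, 15705) = Mul(45, 15705) = 706725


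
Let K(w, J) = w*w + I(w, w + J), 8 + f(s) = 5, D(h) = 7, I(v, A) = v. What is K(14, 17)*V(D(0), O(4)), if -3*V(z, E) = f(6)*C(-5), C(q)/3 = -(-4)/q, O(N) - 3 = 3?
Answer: -504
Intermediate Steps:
O(N) = 6 (O(N) = 3 + 3 = 6)
f(s) = -3 (f(s) = -8 + 5 = -3)
K(w, J) = w + w² (K(w, J) = w*w + w = w² + w = w + w²)
C(q) = 12/q (C(q) = 3*(-(-4)/q) = 3*(4/q) = 12/q)
V(z, E) = -12/5 (V(z, E) = -(-1)*12/(-5) = -(-1)*12*(-⅕) = -(-1)*(-12)/5 = -⅓*36/5 = -12/5)
K(14, 17)*V(D(0), O(4)) = (14*(1 + 14))*(-12/5) = (14*15)*(-12/5) = 210*(-12/5) = -504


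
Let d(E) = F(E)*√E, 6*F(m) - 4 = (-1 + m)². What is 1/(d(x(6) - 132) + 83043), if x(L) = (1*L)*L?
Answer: 249129/21397256099 - 18826*I*√6/21397256099 ≈ 1.1643e-5 - 2.1551e-6*I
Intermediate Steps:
x(L) = L² (x(L) = L*L = L²)
F(m) = ⅔ + (-1 + m)²/6
d(E) = √E*(⅔ + (-1 + E)²/6) (d(E) = (⅔ + (-1 + E)²/6)*√E = √E*(⅔ + (-1 + E)²/6))
1/(d(x(6) - 132) + 83043) = 1/(√(6² - 132)*(4 + (-1 + (6² - 132))²)/6 + 83043) = 1/(√(36 - 132)*(4 + (-1 + (36 - 132))²)/6 + 83043) = 1/(√(-96)*(4 + (-1 - 96)²)/6 + 83043) = 1/((4*I*√6)*(4 + (-97)²)/6 + 83043) = 1/((4*I*√6)*(4 + 9409)/6 + 83043) = 1/((⅙)*(4*I*√6)*9413 + 83043) = 1/(18826*I*√6/3 + 83043) = 1/(83043 + 18826*I*√6/3)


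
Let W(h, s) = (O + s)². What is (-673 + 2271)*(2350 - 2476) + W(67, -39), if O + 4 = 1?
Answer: -199584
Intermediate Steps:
O = -3 (O = -4 + 1 = -3)
W(h, s) = (-3 + s)²
(-673 + 2271)*(2350 - 2476) + W(67, -39) = (-673 + 2271)*(2350 - 2476) + (-3 - 39)² = 1598*(-126) + (-42)² = -201348 + 1764 = -199584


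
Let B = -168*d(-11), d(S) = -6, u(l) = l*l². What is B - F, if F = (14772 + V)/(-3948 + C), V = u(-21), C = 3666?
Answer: 96589/94 ≈ 1027.5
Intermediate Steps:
u(l) = l³
V = -9261 (V = (-21)³ = -9261)
F = -1837/94 (F = (14772 - 9261)/(-3948 + 3666) = 5511/(-282) = 5511*(-1/282) = -1837/94 ≈ -19.543)
B = 1008 (B = -168*(-6) = 1008)
B - F = 1008 - 1*(-1837/94) = 1008 + 1837/94 = 96589/94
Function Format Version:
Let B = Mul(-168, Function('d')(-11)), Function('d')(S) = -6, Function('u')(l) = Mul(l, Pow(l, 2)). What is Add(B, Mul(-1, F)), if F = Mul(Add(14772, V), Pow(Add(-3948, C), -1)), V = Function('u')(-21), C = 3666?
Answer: Rational(96589, 94) ≈ 1027.5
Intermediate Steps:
Function('u')(l) = Pow(l, 3)
V = -9261 (V = Pow(-21, 3) = -9261)
F = Rational(-1837, 94) (F = Mul(Add(14772, -9261), Pow(Add(-3948, 3666), -1)) = Mul(5511, Pow(-282, -1)) = Mul(5511, Rational(-1, 282)) = Rational(-1837, 94) ≈ -19.543)
B = 1008 (B = Mul(-168, -6) = 1008)
Add(B, Mul(-1, F)) = Add(1008, Mul(-1, Rational(-1837, 94))) = Add(1008, Rational(1837, 94)) = Rational(96589, 94)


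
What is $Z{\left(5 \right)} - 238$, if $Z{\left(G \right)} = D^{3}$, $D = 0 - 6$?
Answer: $-454$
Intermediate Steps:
$D = -6$ ($D = 0 - 6 = -6$)
$Z{\left(G \right)} = -216$ ($Z{\left(G \right)} = \left(-6\right)^{3} = -216$)
$Z{\left(5 \right)} - 238 = -216 - 238 = -454$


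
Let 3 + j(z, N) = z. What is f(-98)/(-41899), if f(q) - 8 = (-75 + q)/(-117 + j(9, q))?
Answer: -1061/4650789 ≈ -0.00022813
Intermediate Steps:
j(z, N) = -3 + z
f(q) = 321/37 - q/111 (f(q) = 8 + (-75 + q)/(-117 + (-3 + 9)) = 8 + (-75 + q)/(-117 + 6) = 8 + (-75 + q)/(-111) = 8 + (-75 + q)*(-1/111) = 8 + (25/37 - q/111) = 321/37 - q/111)
f(-98)/(-41899) = (321/37 - 1/111*(-98))/(-41899) = (321/37 + 98/111)*(-1/41899) = (1061/111)*(-1/41899) = -1061/4650789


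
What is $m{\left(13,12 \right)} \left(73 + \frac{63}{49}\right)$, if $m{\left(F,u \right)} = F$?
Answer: $\frac{6760}{7} \approx 965.71$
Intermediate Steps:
$m{\left(13,12 \right)} \left(73 + \frac{63}{49}\right) = 13 \left(73 + \frac{63}{49}\right) = 13 \left(73 + 63 \cdot \frac{1}{49}\right) = 13 \left(73 + \frac{9}{7}\right) = 13 \cdot \frac{520}{7} = \frac{6760}{7}$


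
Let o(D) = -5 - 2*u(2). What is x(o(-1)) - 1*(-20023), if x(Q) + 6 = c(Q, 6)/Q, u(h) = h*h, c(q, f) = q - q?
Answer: 20017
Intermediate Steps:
c(q, f) = 0
u(h) = h**2
o(D) = -13 (o(D) = -5 - 2*2**2 = -5 - 2*4 = -5 - 8 = -13)
x(Q) = -6 (x(Q) = -6 + 0/Q = -6 + 0 = -6)
x(o(-1)) - 1*(-20023) = -6 - 1*(-20023) = -6 + 20023 = 20017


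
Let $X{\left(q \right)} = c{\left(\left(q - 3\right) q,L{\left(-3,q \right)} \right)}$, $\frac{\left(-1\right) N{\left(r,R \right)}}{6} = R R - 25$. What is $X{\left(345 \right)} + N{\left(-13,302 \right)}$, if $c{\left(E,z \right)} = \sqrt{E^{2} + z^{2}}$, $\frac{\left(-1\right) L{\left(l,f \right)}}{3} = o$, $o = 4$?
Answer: $-547074 + 6 \sqrt{386712229} \approx -4.2908 \cdot 10^{5}$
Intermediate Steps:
$N{\left(r,R \right)} = 150 - 6 R^{2}$ ($N{\left(r,R \right)} = - 6 \left(R R - 25\right) = - 6 \left(R^{2} - 25\right) = - 6 \left(-25 + R^{2}\right) = 150 - 6 R^{2}$)
$L{\left(l,f \right)} = -12$ ($L{\left(l,f \right)} = \left(-3\right) 4 = -12$)
$X{\left(q \right)} = \sqrt{144 + q^{2} \left(-3 + q\right)^{2}}$ ($X{\left(q \right)} = \sqrt{\left(\left(q - 3\right) q\right)^{2} + \left(-12\right)^{2}} = \sqrt{\left(\left(-3 + q\right) q\right)^{2} + 144} = \sqrt{\left(q \left(-3 + q\right)\right)^{2} + 144} = \sqrt{q^{2} \left(-3 + q\right)^{2} + 144} = \sqrt{144 + q^{2} \left(-3 + q\right)^{2}}$)
$X{\left(345 \right)} + N{\left(-13,302 \right)} = \sqrt{144 + 345^{2} \left(-3 + 345\right)^{2}} + \left(150 - 6 \cdot 302^{2}\right) = \sqrt{144 + 119025 \cdot 342^{2}} + \left(150 - 547224\right) = \sqrt{144 + 119025 \cdot 116964} + \left(150 - 547224\right) = \sqrt{144 + 13921640100} - 547074 = \sqrt{13921640244} - 547074 = 6 \sqrt{386712229} - 547074 = -547074 + 6 \sqrt{386712229}$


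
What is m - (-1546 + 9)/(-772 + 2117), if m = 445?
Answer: 600062/1345 ≈ 446.14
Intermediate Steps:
m - (-1546 + 9)/(-772 + 2117) = 445 - (-1546 + 9)/(-772 + 2117) = 445 - (-1537)/1345 = 445 - 1*(-1537/1345) = 445 + 1537/1345 = 600062/1345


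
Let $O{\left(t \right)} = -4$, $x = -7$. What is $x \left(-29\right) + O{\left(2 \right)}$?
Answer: $199$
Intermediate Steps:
$x \left(-29\right) + O{\left(2 \right)} = \left(-7\right) \left(-29\right) - 4 = 203 - 4 = 199$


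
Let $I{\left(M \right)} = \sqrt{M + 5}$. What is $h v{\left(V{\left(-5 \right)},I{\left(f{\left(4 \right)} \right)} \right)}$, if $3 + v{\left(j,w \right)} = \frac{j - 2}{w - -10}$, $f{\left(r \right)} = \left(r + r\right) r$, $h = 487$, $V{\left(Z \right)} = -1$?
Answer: $- \frac{35551}{21} + \frac{487 \sqrt{37}}{21} \approx -1551.8$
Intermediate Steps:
$f{\left(r \right)} = 2 r^{2}$ ($f{\left(r \right)} = 2 r r = 2 r^{2}$)
$I{\left(M \right)} = \sqrt{5 + M}$
$v{\left(j,w \right)} = -3 + \frac{-2 + j}{10 + w}$ ($v{\left(j,w \right)} = -3 + \frac{j - 2}{w - -10} = -3 + \frac{-2 + j}{w + 10} = -3 + \frac{-2 + j}{10 + w}$)
$h v{\left(V{\left(-5 \right)},I{\left(f{\left(4 \right)} \right)} \right)} = 487 \frac{-32 - 1 - 3 \sqrt{5 + 2 \cdot 4^{2}}}{10 + \sqrt{5 + 2 \cdot 4^{2}}} = 487 \frac{-32 - 1 - 3 \sqrt{5 + 2 \cdot 16}}{10 + \sqrt{5 + 2 \cdot 16}} = 487 \frac{-32 - 1 - 3 \sqrt{5 + 32}}{10 + \sqrt{5 + 32}} = 487 \frac{-32 - 1 - 3 \sqrt{37}}{10 + \sqrt{37}} = 487 \frac{-33 - 3 \sqrt{37}}{10 + \sqrt{37}} = \frac{487 \left(-33 - 3 \sqrt{37}\right)}{10 + \sqrt{37}}$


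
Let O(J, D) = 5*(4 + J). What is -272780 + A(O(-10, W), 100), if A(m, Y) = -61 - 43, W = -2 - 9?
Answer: -272884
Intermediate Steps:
W = -11
O(J, D) = 20 + 5*J
A(m, Y) = -104
-272780 + A(O(-10, W), 100) = -272780 - 104 = -272884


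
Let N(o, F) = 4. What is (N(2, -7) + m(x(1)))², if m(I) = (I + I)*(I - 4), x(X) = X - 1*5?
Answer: 4624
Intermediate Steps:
x(X) = -5 + X (x(X) = X - 5 = -5 + X)
m(I) = 2*I*(-4 + I) (m(I) = (2*I)*(-4 + I) = 2*I*(-4 + I))
(N(2, -7) + m(x(1)))² = (4 + 2*(-5 + 1)*(-4 + (-5 + 1)))² = (4 + 2*(-4)*(-4 - 4))² = (4 + 2*(-4)*(-8))² = (4 + 64)² = 68² = 4624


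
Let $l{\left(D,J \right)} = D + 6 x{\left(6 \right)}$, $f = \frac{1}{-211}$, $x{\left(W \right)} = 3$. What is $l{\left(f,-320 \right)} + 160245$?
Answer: $\frac{33815492}{211} \approx 1.6026 \cdot 10^{5}$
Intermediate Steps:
$f = - \frac{1}{211} \approx -0.0047393$
$l{\left(D,J \right)} = 18 + D$ ($l{\left(D,J \right)} = D + 6 \cdot 3 = D + 18 = 18 + D$)
$l{\left(f,-320 \right)} + 160245 = \left(18 - \frac{1}{211}\right) + 160245 = \frac{3797}{211} + 160245 = \frac{33815492}{211}$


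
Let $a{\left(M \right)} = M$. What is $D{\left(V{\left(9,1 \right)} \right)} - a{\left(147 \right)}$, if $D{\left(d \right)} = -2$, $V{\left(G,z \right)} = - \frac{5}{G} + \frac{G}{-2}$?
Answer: $-149$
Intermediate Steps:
$V{\left(G,z \right)} = - \frac{5}{G} - \frac{G}{2}$ ($V{\left(G,z \right)} = - \frac{5}{G} + G \left(- \frac{1}{2}\right) = - \frac{5}{G} - \frac{G}{2}$)
$D{\left(V{\left(9,1 \right)} \right)} - a{\left(147 \right)} = -2 - 147 = -149$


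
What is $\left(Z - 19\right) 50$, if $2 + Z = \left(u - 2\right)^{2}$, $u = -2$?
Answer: $-250$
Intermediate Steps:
$Z = 14$ ($Z = -2 + \left(-2 - 2\right)^{2} = -2 + \left(-4\right)^{2} = -2 + 16 = 14$)
$\left(Z - 19\right) 50 = \left(14 - 19\right) 50 = \left(-5\right) 50 = -250$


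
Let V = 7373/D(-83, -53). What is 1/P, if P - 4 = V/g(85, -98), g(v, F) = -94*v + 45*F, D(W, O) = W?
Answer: 1029200/4124173 ≈ 0.24955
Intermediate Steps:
V = -7373/83 (V = 7373/(-83) = 7373*(-1/83) = -7373/83 ≈ -88.831)
P = 4124173/1029200 (P = 4 - 7373/(83*(-94*85 + 45*(-98))) = 4 - 7373/(83*(-7990 - 4410)) = 4 - 7373/83/(-12400) = 4 - 7373/83*(-1/12400) = 4 + 7373/1029200 = 4124173/1029200 ≈ 4.0072)
1/P = 1/(4124173/1029200) = 1029200/4124173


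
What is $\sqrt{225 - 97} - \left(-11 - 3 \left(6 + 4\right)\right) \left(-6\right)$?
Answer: $-246 + 8 \sqrt{2} \approx -234.69$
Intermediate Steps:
$\sqrt{225 - 97} - \left(-11 - 3 \left(6 + 4\right)\right) \left(-6\right) = \sqrt{128} - \left(-11 - 30\right) \left(-6\right) = 8 \sqrt{2} - \left(-11 - 30\right) \left(-6\right) = 8 \sqrt{2} - \left(-41\right) \left(-6\right) = 8 \sqrt{2} - 246 = -246 + 8 \sqrt{2}$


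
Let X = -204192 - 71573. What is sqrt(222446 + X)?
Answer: I*sqrt(53319) ≈ 230.91*I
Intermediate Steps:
X = -275765
sqrt(222446 + X) = sqrt(222446 - 275765) = sqrt(-53319) = I*sqrt(53319)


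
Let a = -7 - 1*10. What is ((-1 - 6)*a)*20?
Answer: 2380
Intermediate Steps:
a = -17 (a = -7 - 10 = -17)
((-1 - 6)*a)*20 = ((-1 - 6)*(-17))*20 = -7*(-17)*20 = 119*20 = 2380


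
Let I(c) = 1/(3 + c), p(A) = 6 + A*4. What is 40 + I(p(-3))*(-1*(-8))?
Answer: 112/3 ≈ 37.333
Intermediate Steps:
p(A) = 6 + 4*A
40 + I(p(-3))*(-1*(-8)) = 40 + (-1*(-8))/(3 + (6 + 4*(-3))) = 40 + 8/(3 + (6 - 12)) = 40 + 8/(3 - 6) = 40 + 8/(-3) = 40 - ⅓*8 = 40 - 8/3 = 112/3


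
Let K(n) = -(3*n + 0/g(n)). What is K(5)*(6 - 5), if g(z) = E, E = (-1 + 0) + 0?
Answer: -15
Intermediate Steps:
E = -1 (E = -1 + 0 = -1)
g(z) = -1
K(n) = -3*n (K(n) = -(3*n + 0/(-1)) = -(3*n + 0*(-1)) = -(3*n + 0) = -3*n)
K(5)*(6 - 5) = (-3*5)*(6 - 5) = -15*1 = -15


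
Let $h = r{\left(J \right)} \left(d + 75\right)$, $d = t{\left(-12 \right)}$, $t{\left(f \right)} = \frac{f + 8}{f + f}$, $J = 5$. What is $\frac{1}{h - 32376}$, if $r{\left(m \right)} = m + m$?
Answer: $- \frac{3}{94873} \approx -3.1621 \cdot 10^{-5}$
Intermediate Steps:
$t{\left(f \right)} = \frac{8 + f}{2 f}$
$d = \frac{1}{6}$ ($d = \frac{8 - 12}{2 \left(-12\right)} = \frac{1}{2} \left(- \frac{1}{12}\right) \left(-4\right) = \frac{1}{6} \approx 0.16667$)
$r{\left(m \right)} = 2 m$
$h = \frac{2255}{3}$ ($h = 2 \cdot 5 \left(\frac{1}{6} + 75\right) = 10 \cdot \frac{451}{6} = \frac{2255}{3} \approx 751.67$)
$\frac{1}{h - 32376} = \frac{1}{\frac{2255}{3} - 32376} = \frac{1}{- \frac{94873}{3}} = - \frac{3}{94873}$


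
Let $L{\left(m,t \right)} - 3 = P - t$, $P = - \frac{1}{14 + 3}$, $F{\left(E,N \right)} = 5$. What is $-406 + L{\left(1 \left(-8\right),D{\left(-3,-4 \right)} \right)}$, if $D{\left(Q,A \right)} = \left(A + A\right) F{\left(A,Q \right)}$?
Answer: $- \frac{6172}{17} \approx -363.06$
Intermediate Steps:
$P = - \frac{1}{17} \approx -0.058824$
$D{\left(Q,A \right)} = 10 A$ ($D{\left(Q,A \right)} = \left(A + A\right) 5 = 2 A 5 = 10 A$)
$L{\left(m,t \right)} = \frac{50}{17} - t$ ($L{\left(m,t \right)} = 3 - \left(\frac{1}{17} + t\right) = \frac{50}{17} - t$)
$-406 + L{\left(1 \left(-8\right),D{\left(-3,-4 \right)} \right)} = -406 - \left(- \frac{50}{17} + 10 \left(-4\right)\right) = -406 + \left(\frac{50}{17} - -40\right) = -406 + \left(\frac{50}{17} + 40\right) = -406 + \frac{730}{17} = - \frac{6172}{17}$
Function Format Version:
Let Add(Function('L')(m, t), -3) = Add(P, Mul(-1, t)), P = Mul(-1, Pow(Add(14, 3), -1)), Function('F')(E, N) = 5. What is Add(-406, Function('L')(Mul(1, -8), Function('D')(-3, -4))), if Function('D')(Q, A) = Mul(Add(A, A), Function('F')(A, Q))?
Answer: Rational(-6172, 17) ≈ -363.06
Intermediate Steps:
P = Rational(-1, 17) (P = Mul(-1, Pow(17, -1)) = Mul(-1, Rational(1, 17)) = Rational(-1, 17) ≈ -0.058824)
Function('D')(Q, A) = Mul(10, A) (Function('D')(Q, A) = Mul(Add(A, A), 5) = Mul(Mul(2, A), 5) = Mul(10, A))
Function('L')(m, t) = Add(Rational(50, 17), Mul(-1, t)) (Function('L')(m, t) = Add(3, Add(Rational(-1, 17), Mul(-1, t))) = Add(Rational(50, 17), Mul(-1, t)))
Add(-406, Function('L')(Mul(1, -8), Function('D')(-3, -4))) = Add(-406, Add(Rational(50, 17), Mul(-1, Mul(10, -4)))) = Add(-406, Add(Rational(50, 17), Mul(-1, -40))) = Add(-406, Add(Rational(50, 17), 40)) = Add(-406, Rational(730, 17)) = Rational(-6172, 17)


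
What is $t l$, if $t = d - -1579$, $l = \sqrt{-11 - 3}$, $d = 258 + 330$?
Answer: $2167 i \sqrt{14} \approx 8108.2 i$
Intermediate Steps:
$d = 588$
$l = i \sqrt{14}$ ($l = \sqrt{-14} = i \sqrt{14} \approx 3.7417 i$)
$t = 2167$ ($t = 588 - -1579 = 588 + 1579 = 2167$)
$t l = 2167 i \sqrt{14}$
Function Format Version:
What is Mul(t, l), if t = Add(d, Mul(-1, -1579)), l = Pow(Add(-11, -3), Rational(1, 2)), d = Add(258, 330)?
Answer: Mul(2167, I, Pow(14, Rational(1, 2))) ≈ Mul(8108.2, I)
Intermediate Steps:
d = 588
l = Mul(I, Pow(14, Rational(1, 2))) (l = Pow(-14, Rational(1, 2)) = Mul(I, Pow(14, Rational(1, 2))) ≈ Mul(3.7417, I))
t = 2167 (t = Add(588, Mul(-1, -1579)) = Add(588, 1579) = 2167)
Mul(t, l) = Mul(2167, Mul(I, Pow(14, Rational(1, 2)))) = Mul(2167, I, Pow(14, Rational(1, 2)))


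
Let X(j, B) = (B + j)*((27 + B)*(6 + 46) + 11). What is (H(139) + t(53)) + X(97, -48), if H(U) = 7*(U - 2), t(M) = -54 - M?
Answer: -52117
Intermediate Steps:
H(U) = -14 + 7*U (H(U) = 7*(-2 + U) = -14 + 7*U)
X(j, B) = (1415 + 52*B)*(B + j) (X(j, B) = (B + j)*((27 + B)*52 + 11) = (B + j)*((1404 + 52*B) + 11) = (B + j)*(1415 + 52*B) = (1415 + 52*B)*(B + j))
(H(139) + t(53)) + X(97, -48) = ((-14 + 7*139) + (-54 - 1*53)) + (52*(-48)**2 + 1415*(-48) + 1415*97 + 52*(-48)*97) = ((-14 + 973) + (-54 - 53)) + (52*2304 - 67920 + 137255 - 242112) = (959 - 107) + (119808 - 67920 + 137255 - 242112) = 852 - 52969 = -52117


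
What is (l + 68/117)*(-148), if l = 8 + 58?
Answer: -1152920/117 ≈ -9854.0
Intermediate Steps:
l = 66
(l + 68/117)*(-148) = (66 + 68/117)*(-148) = (7790/117)*(-148) = -1152920/117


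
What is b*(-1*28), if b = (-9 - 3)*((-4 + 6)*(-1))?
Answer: -672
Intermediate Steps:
b = 24 (b = -24*(-1) = -12*(-2) = 24)
b*(-1*28) = 24*(-1*28) = 24*(-28) = -672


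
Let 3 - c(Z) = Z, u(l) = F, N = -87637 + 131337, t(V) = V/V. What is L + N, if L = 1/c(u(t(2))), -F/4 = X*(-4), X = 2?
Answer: 1267299/29 ≈ 43700.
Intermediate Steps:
t(V) = 1
F = 32 (F = -8*(-4) = -4*(-8) = 32)
N = 43700
u(l) = 32
c(Z) = 3 - Z
L = -1/29 (L = 1/(3 - 1*32) = 1/(3 - 32) = 1/(-29) = -1/29 ≈ -0.034483)
L + N = -1/29 + 43700 = 1267299/29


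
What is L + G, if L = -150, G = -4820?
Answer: -4970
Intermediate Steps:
L + G = -150 - 4820 = -4970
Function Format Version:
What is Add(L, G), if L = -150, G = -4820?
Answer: -4970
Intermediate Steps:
Add(L, G) = Add(-150, -4820) = -4970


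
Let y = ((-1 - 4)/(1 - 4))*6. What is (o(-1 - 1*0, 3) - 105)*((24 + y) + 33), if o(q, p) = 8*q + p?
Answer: -7370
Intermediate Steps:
o(q, p) = p + 8*q
y = 10 (y = -5/(-3)*6 = -5*(-⅓)*6 = (5/3)*6 = 10)
(o(-1 - 1*0, 3) - 105)*((24 + y) + 33) = ((3 + 8*(-1 - 1*0)) - 105)*((24 + 10) + 33) = ((3 + 8*(-1 + 0)) - 105)*(34 + 33) = ((3 + 8*(-1)) - 105)*67 = ((3 - 8) - 105)*67 = (-5 - 105)*67 = -110*67 = -7370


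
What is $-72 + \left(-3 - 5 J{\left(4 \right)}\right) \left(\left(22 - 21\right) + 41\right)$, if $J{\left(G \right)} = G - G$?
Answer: $-198$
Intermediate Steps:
$J{\left(G \right)} = 0$
$-72 + \left(-3 - 5 J{\left(4 \right)}\right) \left(\left(22 - 21\right) + 41\right) = -72 + \left(-3 - 0\right) \left(\left(22 - 21\right) + 41\right) = -72 + \left(-3 + 0\right) \left(1 + 41\right) = -72 - 126 = -198$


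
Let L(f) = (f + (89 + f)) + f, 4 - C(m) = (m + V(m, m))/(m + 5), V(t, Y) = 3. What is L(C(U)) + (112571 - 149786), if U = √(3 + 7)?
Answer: -37115 - 2*√10/5 ≈ -37116.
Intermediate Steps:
U = √10 ≈ 3.1623
C(m) = 4 - (3 + m)/(5 + m) (C(m) = 4 - (m + 3)/(m + 5) = 4 - (3 + m)/(5 + m))
L(f) = 89 + 3*f (L(f) = (89 + 2*f) + f = 89 + 3*f)
L(C(U)) + (112571 - 149786) = (89 + 3*((17 + 3*√10)/(5 + √10))) + (112571 - 149786) = (89 + 3*(17 + 3*√10)/(5 + √10)) - 37215 = -37126 + 3*(17 + 3*√10)/(5 + √10)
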